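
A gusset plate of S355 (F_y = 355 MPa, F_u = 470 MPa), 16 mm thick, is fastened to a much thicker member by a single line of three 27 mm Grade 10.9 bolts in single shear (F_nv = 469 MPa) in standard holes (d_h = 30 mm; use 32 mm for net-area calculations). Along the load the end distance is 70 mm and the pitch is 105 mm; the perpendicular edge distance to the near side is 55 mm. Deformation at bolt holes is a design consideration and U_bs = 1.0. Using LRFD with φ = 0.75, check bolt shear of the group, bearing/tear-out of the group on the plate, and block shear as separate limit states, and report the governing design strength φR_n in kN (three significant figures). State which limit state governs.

Bolt shear: A_b = π·27²/4 = 572.6 mm²; R_n = 469 × 572.6 × 3 × 1 / 1000 = 805.6 kN → 0.75 × 805.6 = 604 kN.
Bearing: edge l_c = 55, r_n = 487.3 kN; interior l_c = 75, r_n = 487.3 kN; R_n = 487.3 + 2·487.3 = 1462 kN → 1100 kN.
Block shear: A_gv = 4480, A_nv = 3200, A_nt = 624 mm²; R_n = min(0.6F_uA_nv, 0.6F_yA_gv) + U_bs·F_u·A_nt = 1196 kN → 897 kN.
Bolt shear governs: 604 kN.

604 kN (bolt shear governs)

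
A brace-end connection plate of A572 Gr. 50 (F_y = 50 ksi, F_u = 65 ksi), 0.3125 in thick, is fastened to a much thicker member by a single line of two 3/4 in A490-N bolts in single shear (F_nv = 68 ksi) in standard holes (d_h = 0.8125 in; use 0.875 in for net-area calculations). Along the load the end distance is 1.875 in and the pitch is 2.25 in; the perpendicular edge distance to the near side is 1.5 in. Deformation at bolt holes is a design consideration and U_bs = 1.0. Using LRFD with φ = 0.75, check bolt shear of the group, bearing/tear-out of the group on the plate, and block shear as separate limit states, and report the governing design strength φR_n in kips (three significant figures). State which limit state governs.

Bolt shear: A_b = π·0.75²/4 = 0.4418 in²; R_n = 68 × 0.4418 × 2 × 1 = 60.08 kips → 0.75 × 60.08 = 45.1 kips.
Bearing: edge l_c = 1.469, r_n = 35.8 kips; interior l_c = 1.438, r_n = 35.04 kips; R_n = 35.8 + 1·35.04 = 70.84 kips → 53.1 kips.
Block shear: A_gv = 1.289, A_nv = 0.8789, A_nt = 0.332 in²; R_n = min(0.6F_uA_nv, 0.6F_yA_gv) + U_bs·F_u·A_nt = 55.86 kips → 41.9 kips.
Block shear governs: 41.9 kips.

41.9 kips (block shear governs)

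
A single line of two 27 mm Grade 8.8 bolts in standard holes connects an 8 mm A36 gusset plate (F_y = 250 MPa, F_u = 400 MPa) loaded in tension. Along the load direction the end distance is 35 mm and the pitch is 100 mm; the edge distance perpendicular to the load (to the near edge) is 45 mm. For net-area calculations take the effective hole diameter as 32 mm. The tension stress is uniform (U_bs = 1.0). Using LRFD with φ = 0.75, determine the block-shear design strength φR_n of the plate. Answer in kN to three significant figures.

191 kN

Shear plane L_v = 35 + 1·100 = 135 mm; A_gv = 135 × 8 = 1080 mm².
A_nv = (135 − 1.5·32) × 8 = 696 mm².
A_nt = (45 − 0.5·32) × 8 = 232 mm².
0.6 F_u A_nv = 167 kN; 0.6 F_y A_gv = 162 kN → shear yielding governs the shear term.
R_n = 162 + 1.0 × 400 × 232 / 1000 = 254.8 kN.
Design strength φR_n = 0.75 × 254.8 = 191 kN.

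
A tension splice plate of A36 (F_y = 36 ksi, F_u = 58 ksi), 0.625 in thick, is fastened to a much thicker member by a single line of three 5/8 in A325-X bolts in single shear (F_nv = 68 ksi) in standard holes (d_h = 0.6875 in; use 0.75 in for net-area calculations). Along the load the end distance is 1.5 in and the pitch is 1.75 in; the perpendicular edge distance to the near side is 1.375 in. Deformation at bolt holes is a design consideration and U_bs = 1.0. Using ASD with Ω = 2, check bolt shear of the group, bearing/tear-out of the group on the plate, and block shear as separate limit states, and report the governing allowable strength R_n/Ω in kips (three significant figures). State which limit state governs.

Bolt shear: A_b = π·0.625²/4 = 0.3068 in²; R_n = 68 × 0.3068 × 3 × 1 = 62.59 kips → 62.59 / 2 = 31.3 kips.
Bearing: edge l_c = 1.156, r_n = 50.3 kips; interior l_c = 1.062, r_n = 46.22 kips; R_n = 50.3 + 2·46.22 = 142.7 kips → 71.4 kips.
Block shear: A_gv = 3.125, A_nv = 1.953, A_nt = 0.625 in²; R_n = min(0.6F_uA_nv, 0.6F_yA_gv) + U_bs·F_u·A_nt = 103.8 kips → 51.9 kips.
Bolt shear governs: 31.3 kips.

31.3 kips (bolt shear governs)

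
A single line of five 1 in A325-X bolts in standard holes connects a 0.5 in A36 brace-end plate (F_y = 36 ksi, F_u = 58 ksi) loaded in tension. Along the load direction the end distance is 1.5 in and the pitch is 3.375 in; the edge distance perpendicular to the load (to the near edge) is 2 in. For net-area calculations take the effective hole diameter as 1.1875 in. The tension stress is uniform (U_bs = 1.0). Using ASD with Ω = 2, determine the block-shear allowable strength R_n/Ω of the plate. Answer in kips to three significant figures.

Shear plane L_v = 1.5 + 4·3.375 = 15 in; A_gv = 15 × 0.5 = 7.5 in².
A_nv = (15 − 4.5·1.1875) × 0.5 = 4.828 in².
A_nt = (2 − 0.5·1.1875) × 0.5 = 0.7031 in².
0.6 F_u A_nv = 168 kips; 0.6 F_y A_gv = 162 kips → shear yielding governs the shear term.
R_n = 162 + 1.0 × 58 × 0.7031 = 202.8 kips.
Allowable strength R_n/Ω = 202.8 / 2 = 101 kips.

101 kips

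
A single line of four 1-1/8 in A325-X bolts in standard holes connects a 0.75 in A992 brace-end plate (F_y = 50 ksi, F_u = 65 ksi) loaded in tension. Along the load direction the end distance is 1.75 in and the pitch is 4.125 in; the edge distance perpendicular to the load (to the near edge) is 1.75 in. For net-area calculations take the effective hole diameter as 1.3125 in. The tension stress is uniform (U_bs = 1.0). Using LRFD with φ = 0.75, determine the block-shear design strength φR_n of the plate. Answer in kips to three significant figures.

Shear plane L_v = 1.75 + 3·4.125 = 14.12 in; A_gv = 14.12 × 0.75 = 10.59 in².
A_nv = (14.12 − 3.5·1.3125) × 0.75 = 7.148 in².
A_nt = (1.75 − 0.5·1.3125) × 0.75 = 0.8203 in².
0.6 F_u A_nv = 278.8 kips; 0.6 F_y A_gv = 317.8 kips → shear rupture governs the shear term.
R_n = 278.8 + 1.0 × 65 × 0.8203 = 332.1 kips.
Design strength φR_n = 0.75 × 332.1 = 249 kips.

249 kips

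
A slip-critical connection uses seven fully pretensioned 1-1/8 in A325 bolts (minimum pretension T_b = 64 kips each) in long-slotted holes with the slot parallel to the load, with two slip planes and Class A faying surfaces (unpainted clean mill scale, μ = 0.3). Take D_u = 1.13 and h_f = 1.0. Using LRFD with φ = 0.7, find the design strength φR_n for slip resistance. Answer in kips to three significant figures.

213 kips

R_n = μ · D_u · h_f · T_b · n_s · n_b = 0.3 × 1.13 × 1.0 × 64 × 2 × 7 = 303.7 kips.
Design strength φR_n = 0.7 × 303.7 = 213 kips.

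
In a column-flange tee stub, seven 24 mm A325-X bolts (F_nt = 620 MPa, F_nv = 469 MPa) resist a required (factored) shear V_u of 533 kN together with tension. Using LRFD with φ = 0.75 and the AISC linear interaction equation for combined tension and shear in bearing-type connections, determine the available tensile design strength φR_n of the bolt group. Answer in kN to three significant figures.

1210 kN

A_b = π·24²/4 = 452.4 mm²; f_rv = 533 × 1000 / (7 × 452.4) = 168.3 MPa.
F'_nt = 1.3 F_nt − (F_nt / φF_nv) f_rv = 1.3·620 − (620/(0.75·469))·168.3 = 509.3 MPa, capped at F_nt → F'_nt = 509.3 MPa.
R_n = F'_nt · A_b · n = 509.3 × 452.4 × 7 / 1000 = 1613 kN.
Design strength φR_n = 0.75 × 1613 = 1210 kN.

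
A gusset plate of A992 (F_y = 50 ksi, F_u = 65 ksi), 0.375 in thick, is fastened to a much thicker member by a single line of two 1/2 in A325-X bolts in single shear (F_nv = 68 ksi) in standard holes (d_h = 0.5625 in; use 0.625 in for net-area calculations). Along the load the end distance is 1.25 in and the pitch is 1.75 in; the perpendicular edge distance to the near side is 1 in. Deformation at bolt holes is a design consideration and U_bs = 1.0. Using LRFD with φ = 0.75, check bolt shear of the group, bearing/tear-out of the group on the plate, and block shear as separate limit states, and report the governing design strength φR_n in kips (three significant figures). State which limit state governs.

20 kips (bolt shear governs)

Bolt shear: A_b = π·0.5²/4 = 0.1963 in²; R_n = 68 × 0.1963 × 2 × 1 = 26.7 kips → 0.75 × 26.7 = 20 kips.
Bearing: edge l_c = 0.9688, r_n = 28.34 kips; interior l_c = 1.188, r_n = 29.25 kips; R_n = 28.34 + 1·29.25 = 57.59 kips → 43.2 kips.
Block shear: A_gv = 1.125, A_nv = 0.7734, A_nt = 0.2578 in²; R_n = min(0.6F_uA_nv, 0.6F_yA_gv) + U_bs·F_u·A_nt = 46.92 kips → 35.2 kips.
Bolt shear governs: 20 kips.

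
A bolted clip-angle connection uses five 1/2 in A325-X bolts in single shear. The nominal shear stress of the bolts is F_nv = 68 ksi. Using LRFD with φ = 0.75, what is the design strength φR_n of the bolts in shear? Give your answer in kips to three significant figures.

A_b = π × 0.5² / 4 = 0.1963 in².
R_n = F_nv · A_b · n · n_s = 68 × 0.1963 × 5 × 1 = 66.76 kips.
Design strength φR_n = 0.75 × 66.76 = 50.1 kips.

50.1 kips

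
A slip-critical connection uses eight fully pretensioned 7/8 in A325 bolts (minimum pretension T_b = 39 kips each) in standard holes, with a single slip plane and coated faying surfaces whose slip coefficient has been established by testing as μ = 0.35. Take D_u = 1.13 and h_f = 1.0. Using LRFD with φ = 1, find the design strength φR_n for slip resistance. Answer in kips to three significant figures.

123 kips

R_n = μ · D_u · h_f · T_b · n_s · n_b = 0.35 × 1.13 × 1.0 × 39 × 1 × 8 = 123.4 kips.
Design strength φR_n = 1 × 123.4 = 123 kips.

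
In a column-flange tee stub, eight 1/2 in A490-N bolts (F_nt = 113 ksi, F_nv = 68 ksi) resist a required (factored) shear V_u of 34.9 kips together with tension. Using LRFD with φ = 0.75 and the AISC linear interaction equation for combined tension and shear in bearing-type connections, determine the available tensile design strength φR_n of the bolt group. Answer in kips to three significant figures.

A_b = π·0.5²/4 = 0.1963 in²; f_rv = 34.9 / (8 × 0.1963) = 22.22 ksi.
F'_nt = 1.3 F_nt − (F_nt / φF_nv) f_rv = 1.3·113 − (113/(0.75·68))·22.22 = 97.67 ksi, capped at F_nt → F'_nt = 97.67 ksi.
R_n = F'_nt · A_b · n = 97.67 × 0.1963 × 8 = 153.4 kips.
Design strength φR_n = 0.75 × 153.4 = 115 kips.

115 kips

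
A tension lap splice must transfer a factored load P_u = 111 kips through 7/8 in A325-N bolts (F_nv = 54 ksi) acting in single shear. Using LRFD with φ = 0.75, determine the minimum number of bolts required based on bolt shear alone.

5 bolts

A_b = π·0.875²/4 = 0.6013 in².
Per-bolt design strength φR_n = 0.75 × 54 × 0.6013 × 1 = 24.35 kips.
n ≥ 111 / 24.35 = 4.558 → use 5 bolts.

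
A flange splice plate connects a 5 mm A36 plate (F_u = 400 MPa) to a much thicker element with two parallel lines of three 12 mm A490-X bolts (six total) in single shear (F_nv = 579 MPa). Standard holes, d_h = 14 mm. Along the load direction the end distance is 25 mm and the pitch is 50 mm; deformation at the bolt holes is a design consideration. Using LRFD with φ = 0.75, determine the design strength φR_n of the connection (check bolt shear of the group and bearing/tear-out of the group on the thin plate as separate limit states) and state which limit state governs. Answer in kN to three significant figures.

238 kN (bearing governs)

Bolt shear: A_b = π·12²/4 = 113.1 mm²; R_n = 579 × 113.1 × 6 × 1 / 1000 = 392.9 kN → 0.75 × 392.9 = 295 kN.
Bearing (1.2 l_c t F_u ≤ 2.4 d t F_u): upper limit = 2.4·12·5·400 / 1000 = 57.6 kN.
  Edge l_c = 25 − 14/2 = 18 → r_n = 43.2 kN; interior l_c = 50 − 14 = 36 → r_n = 57.6 kN.
  R_n,bearing = 2·43.2 + 4·57.6 = 316.8 kN → 0.75 × 316.8 = 238 kN.
Bearing governs: 238 kN.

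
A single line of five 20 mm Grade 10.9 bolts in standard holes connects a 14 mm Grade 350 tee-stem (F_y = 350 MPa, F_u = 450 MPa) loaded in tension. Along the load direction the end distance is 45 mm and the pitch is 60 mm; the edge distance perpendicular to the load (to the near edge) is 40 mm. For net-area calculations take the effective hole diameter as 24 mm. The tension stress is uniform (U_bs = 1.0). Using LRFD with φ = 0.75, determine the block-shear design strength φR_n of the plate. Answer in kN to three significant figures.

634 kN

Shear plane L_v = 45 + 4·60 = 285 mm; A_gv = 285 × 14 = 3990 mm².
A_nv = (285 − 4.5·24) × 14 = 2478 mm².
A_nt = (40 − 0.5·24) × 14 = 392 mm².
0.6 F_u A_nv = 669.1 kN; 0.6 F_y A_gv = 837.9 kN → shear rupture governs the shear term.
R_n = 669.1 + 1.0 × 450 × 392 / 1000 = 845.5 kN.
Design strength φR_n = 0.75 × 845.5 = 634 kN.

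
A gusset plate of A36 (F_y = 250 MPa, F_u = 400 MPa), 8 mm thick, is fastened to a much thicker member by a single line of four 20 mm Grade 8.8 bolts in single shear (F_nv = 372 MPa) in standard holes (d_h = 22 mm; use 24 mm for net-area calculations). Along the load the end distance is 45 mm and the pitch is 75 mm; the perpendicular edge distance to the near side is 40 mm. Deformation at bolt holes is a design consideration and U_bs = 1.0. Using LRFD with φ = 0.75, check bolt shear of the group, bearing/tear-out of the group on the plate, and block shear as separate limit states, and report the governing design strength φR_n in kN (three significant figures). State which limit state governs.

Bolt shear: A_b = π·20²/4 = 314.2 mm²; R_n = 372 × 314.2 × 4 × 1 / 1000 = 467.5 kN → 0.75 × 467.5 = 351 kN.
Bearing: edge l_c = 34, r_n = 130.6 kN; interior l_c = 53, r_n = 153.6 kN; R_n = 130.6 + 3·153.6 = 591.4 kN → 444 kN.
Block shear: A_gv = 2160, A_nv = 1488, A_nt = 224 mm²; R_n = min(0.6F_uA_nv, 0.6F_yA_gv) + U_bs·F_u·A_nt = 413.6 kN → 310 kN.
Block shear governs: 310 kN.

310 kN (block shear governs)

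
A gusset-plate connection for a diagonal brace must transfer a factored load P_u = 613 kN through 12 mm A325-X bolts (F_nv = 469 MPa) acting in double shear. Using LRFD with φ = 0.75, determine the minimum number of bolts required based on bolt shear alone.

8 bolts

A_b = π·12²/4 = 113.1 mm².
Per-bolt design strength φR_n = 0.75 × 469 × 113.1 × 2 / 1000 = 79.56 kN.
n ≥ 613 / 79.56 = 7.704 → use 8 bolts.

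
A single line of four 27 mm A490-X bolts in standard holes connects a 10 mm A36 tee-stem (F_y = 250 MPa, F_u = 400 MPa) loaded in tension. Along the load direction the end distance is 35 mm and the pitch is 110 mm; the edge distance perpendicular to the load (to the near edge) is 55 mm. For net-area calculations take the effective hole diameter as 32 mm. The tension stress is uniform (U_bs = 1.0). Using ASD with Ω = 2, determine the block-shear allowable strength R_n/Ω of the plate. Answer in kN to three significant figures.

Shear plane L_v = 35 + 3·110 = 365 mm; A_gv = 365 × 10 = 3650 mm².
A_nv = (365 − 3.5·32) × 10 = 2530 mm².
A_nt = (55 − 0.5·32) × 10 = 390 mm².
0.6 F_u A_nv = 607.2 kN; 0.6 F_y A_gv = 547.5 kN → shear yielding governs the shear term.
R_n = 547.5 + 1.0 × 400 × 390 / 1000 = 703.5 kN.
Allowable strength R_n/Ω = 703.5 / 2 = 352 kN.

352 kN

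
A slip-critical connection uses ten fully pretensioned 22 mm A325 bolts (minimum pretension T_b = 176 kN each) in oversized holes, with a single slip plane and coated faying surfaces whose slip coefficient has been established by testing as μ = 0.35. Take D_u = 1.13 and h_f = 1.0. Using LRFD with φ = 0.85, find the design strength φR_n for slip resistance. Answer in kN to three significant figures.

592 kN

R_n = μ · D_u · h_f · T_b · n_s · n_b = 0.35 × 1.13 × 1.0 × 176 × 1 × 10 = 696.1 kN.
Design strength φR_n = 0.85 × 696.1 = 592 kN.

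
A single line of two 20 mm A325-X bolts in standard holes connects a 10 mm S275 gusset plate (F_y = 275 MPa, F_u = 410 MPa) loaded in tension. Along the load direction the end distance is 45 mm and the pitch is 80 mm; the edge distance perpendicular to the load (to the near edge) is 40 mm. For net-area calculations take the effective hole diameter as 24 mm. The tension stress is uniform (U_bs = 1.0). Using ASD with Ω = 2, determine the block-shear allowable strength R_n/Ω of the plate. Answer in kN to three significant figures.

161 kN

Shear plane L_v = 45 + 1·80 = 125 mm; A_gv = 125 × 10 = 1250 mm².
A_nv = (125 − 1.5·24) × 10 = 890 mm².
A_nt = (40 − 0.5·24) × 10 = 280 mm².
0.6 F_u A_nv = 218.9 kN; 0.6 F_y A_gv = 206.2 kN → shear yielding governs the shear term.
R_n = 206.2 + 1.0 × 410 × 280 / 1000 = 321.1 kN.
Allowable strength R_n/Ω = 321.1 / 2 = 161 kN.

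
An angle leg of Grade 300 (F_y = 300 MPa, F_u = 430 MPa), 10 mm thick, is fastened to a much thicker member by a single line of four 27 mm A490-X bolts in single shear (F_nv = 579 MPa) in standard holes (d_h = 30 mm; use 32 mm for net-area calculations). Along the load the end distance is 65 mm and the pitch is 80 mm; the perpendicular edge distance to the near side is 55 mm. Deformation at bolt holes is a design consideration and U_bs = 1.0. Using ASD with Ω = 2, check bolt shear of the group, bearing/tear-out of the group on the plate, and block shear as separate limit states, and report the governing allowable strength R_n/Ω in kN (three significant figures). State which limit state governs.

Bolt shear: A_b = π·27²/4 = 572.6 mm²; R_n = 579 × 572.6 × 4 × 1 / 1000 = 1326 kN → 1326 / 2 = 663 kN.
Bearing: edge l_c = 50, r_n = 258 kN; interior l_c = 50, r_n = 258 kN; R_n = 258 + 3·258 = 1032 kN → 516 kN.
Block shear: A_gv = 3050, A_nv = 1930, A_nt = 390 mm²; R_n = min(0.6F_uA_nv, 0.6F_yA_gv) + U_bs·F_u·A_nt = 665.6 kN → 333 kN.
Block shear governs: 333 kN.

333 kN (block shear governs)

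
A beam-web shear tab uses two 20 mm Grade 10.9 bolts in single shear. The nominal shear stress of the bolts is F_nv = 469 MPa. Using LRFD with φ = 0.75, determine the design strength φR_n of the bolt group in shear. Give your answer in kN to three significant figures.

A_b = π × 20² / 4 = 314.2 mm².
R_n = F_nv · A_b · n · n_s = 469 × 314.2 × 2 × 1 / 1000 = 294.7 kN.
Design strength φR_n = 0.75 × 294.7 = 221 kN.

221 kN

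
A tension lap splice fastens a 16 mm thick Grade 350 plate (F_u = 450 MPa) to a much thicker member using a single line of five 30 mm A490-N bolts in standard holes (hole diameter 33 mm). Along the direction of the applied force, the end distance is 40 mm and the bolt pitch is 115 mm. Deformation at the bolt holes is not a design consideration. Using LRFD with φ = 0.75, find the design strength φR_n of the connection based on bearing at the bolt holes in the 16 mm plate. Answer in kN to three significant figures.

Per bolt r_n = 1.5 l_c t F_u ≤ 3.0 d t F_u; upper limit = 3.0 × 30 × 16 × 450 / 1000 = 648 kN.
Edge bolt: l_c = 40 − 33/2 = 23.5 mm → 1.5 × 23.5 × 16 × 450 / 1000 = 253.8 → r_n = 253.8 kN.
Interior bolts: l_c = 115 − 33 = 82 mm → 1.5 × 82 × 16 × 450 / 1000 = 885.6 → r_n = 648 kN.
R_n = 1 × 253.8 + 4 × 648 = 2846 kN.
Design strength φR_n = 0.75 × 2846 = 2130 kN.

2130 kN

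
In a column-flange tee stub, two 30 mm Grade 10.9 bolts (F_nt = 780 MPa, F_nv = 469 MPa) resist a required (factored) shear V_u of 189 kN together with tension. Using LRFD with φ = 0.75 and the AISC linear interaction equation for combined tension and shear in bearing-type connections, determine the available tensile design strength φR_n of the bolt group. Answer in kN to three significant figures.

A_b = π·30²/4 = 706.9 mm²; f_rv = 189 × 1000 / (2 × 706.9) = 133.7 MPa.
F'_nt = 1.3 F_nt − (F_nt / φF_nv) f_rv = 1.3·780 − (780/(0.75·469))·133.7 = 717.5 MPa, capped at F_nt → F'_nt = 717.5 MPa.
R_n = F'_nt · A_b · n = 717.5 × 706.9 × 2 / 1000 = 1014 kN.
Design strength φR_n = 0.75 × 1014 = 761 kN.

761 kN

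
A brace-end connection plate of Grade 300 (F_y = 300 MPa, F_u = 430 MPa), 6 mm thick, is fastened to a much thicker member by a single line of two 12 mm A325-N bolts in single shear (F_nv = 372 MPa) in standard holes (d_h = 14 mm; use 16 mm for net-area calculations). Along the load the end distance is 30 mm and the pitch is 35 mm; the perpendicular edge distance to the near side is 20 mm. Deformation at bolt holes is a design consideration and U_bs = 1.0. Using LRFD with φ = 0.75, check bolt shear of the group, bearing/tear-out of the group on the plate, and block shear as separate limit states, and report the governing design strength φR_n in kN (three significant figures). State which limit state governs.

Bolt shear: A_b = π·12²/4 = 113.1 mm²; R_n = 372 × 113.1 × 2 × 1 / 1000 = 84.14 kN → 0.75 × 84.14 = 63.1 kN.
Bearing: edge l_c = 23, r_n = 71.21 kN; interior l_c = 21, r_n = 65.02 kN; R_n = 71.21 + 1·65.02 = 136.2 kN → 102 kN.
Block shear: A_gv = 390, A_nv = 246, A_nt = 72 mm²; R_n = min(0.6F_uA_nv, 0.6F_yA_gv) + U_bs·F_u·A_nt = 94.43 kN → 70.8 kN.
Bolt shear governs: 63.1 kN.

63.1 kN (bolt shear governs)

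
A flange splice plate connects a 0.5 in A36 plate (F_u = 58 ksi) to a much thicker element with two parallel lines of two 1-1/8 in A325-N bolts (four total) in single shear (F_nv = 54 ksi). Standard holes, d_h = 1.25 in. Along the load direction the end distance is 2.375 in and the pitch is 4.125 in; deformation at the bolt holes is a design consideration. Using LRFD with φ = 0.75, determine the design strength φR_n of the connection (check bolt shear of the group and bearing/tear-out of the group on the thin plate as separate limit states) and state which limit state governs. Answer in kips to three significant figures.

Bolt shear: A_b = π·1.125²/4 = 0.994 in²; R_n = 54 × 0.994 × 4 × 1 = 214.7 kips → 0.75 × 214.7 = 161 kips.
Bearing (1.2 l_c t F_u ≤ 2.4 d t F_u): upper limit = 2.4·1.125·0.5·58 = 78.3 kips.
  Edge l_c = 2.375 − 1.25/2 = 1.75 → r_n = 60.9 kips; interior l_c = 4.125 − 1.25 = 2.875 → r_n = 78.3 kips.
  R_n,bearing = 2·60.9 + 2·78.3 = 278.4 kips → 0.75 × 278.4 = 209 kips.
Bolt shear governs: 161 kips.

161 kips (bolt shear governs)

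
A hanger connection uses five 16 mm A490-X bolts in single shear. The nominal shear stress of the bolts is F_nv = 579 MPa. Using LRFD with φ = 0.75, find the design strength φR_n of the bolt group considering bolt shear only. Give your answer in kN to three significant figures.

437 kN

A_b = π × 16² / 4 = 201.1 mm².
R_n = F_nv · A_b · n · n_s = 579 × 201.1 × 5 × 1 / 1000 = 582.1 kN.
Design strength φR_n = 0.75 × 582.1 = 437 kN.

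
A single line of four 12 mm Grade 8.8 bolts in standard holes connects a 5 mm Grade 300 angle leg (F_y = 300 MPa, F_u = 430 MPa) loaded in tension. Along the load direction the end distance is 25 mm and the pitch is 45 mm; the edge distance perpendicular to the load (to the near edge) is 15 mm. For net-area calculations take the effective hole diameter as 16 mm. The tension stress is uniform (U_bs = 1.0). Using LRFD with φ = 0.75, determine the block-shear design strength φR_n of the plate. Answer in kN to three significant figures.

Shear plane L_v = 25 + 3·45 = 160 mm; A_gv = 160 × 5 = 800 mm².
A_nv = (160 − 3.5·16) × 5 = 520 mm².
A_nt = (15 − 0.5·16) × 5 = 35 mm².
0.6 F_u A_nv = 134.2 kN; 0.6 F_y A_gv = 144 kN → shear rupture governs the shear term.
R_n = 134.2 + 1.0 × 430 × 35 / 1000 = 149.2 kN.
Design strength φR_n = 0.75 × 149.2 = 112 kN.

112 kN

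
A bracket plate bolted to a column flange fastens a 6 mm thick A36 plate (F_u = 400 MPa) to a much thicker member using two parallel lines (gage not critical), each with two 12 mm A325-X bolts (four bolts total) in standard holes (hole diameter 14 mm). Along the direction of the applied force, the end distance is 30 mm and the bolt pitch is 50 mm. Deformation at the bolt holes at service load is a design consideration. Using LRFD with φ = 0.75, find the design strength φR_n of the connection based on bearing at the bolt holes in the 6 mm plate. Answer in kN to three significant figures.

Per bolt r_n = 1.2 l_c t F_u ≤ 2.4 d t F_u; upper limit = 2.4 × 12 × 6 × 400 / 1000 = 69.12 kN.
Edge bolt: l_c = 30 − 14/2 = 23 mm → 1.2 × 23 × 6 × 400 / 1000 = 66.24 → r_n = 66.24 kN.
Interior bolts: l_c = 50 − 14 = 36 mm → 1.2 × 36 × 6 × 400 / 1000 = 103.7 → r_n = 69.12 kN.
R_n = 2 × 66.24 + 2 × 69.12 = 270.7 kN.
Design strength φR_n = 0.75 × 270.7 = 203 kN.

203 kN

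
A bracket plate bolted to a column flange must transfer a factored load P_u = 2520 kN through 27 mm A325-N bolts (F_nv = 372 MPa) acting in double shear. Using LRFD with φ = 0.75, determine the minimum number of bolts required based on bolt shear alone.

8 bolts

A_b = π·27²/4 = 572.6 mm².
Per-bolt design strength φR_n = 0.75 × 372 × 572.6 × 2 / 1000 = 319.5 kN.
n ≥ 2520 / 319.5 = 7.888 → use 8 bolts.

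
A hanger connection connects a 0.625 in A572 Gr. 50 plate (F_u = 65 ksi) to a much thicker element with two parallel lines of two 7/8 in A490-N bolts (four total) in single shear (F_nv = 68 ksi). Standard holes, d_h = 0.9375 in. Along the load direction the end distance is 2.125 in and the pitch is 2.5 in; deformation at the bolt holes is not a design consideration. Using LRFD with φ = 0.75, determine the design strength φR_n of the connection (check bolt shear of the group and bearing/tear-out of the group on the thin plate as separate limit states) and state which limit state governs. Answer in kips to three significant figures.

123 kips (bolt shear governs)

Bolt shear: A_b = π·0.875²/4 = 0.6013 in²; R_n = 68 × 0.6013 × 4 × 1 = 163.6 kips → 0.75 × 163.6 = 123 kips.
Bearing (1.5 l_c t F_u ≤ 3.0 d t F_u): upper limit = 3.0·0.875·0.625·65 = 106.6 kips.
  Edge l_c = 2.125 − 0.9375/2 = 1.656 → r_n = 100.9 kips; interior l_c = 2.5 − 0.9375 = 1.562 → r_n = 95.21 kips.
  R_n,bearing = 2·100.9 + 2·95.21 = 392.3 kips → 0.75 × 392.3 = 294 kips.
Bolt shear governs: 123 kips.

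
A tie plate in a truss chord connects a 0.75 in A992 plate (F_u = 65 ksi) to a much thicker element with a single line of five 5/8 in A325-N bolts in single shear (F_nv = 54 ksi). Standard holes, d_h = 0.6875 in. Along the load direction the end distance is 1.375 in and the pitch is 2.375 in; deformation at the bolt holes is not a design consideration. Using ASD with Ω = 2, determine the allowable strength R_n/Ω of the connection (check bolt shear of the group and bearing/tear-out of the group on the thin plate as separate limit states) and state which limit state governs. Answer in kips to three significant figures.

Bolt shear: A_b = π·0.625²/4 = 0.3068 in²; R_n = 54 × 0.3068 × 5 × 1 = 82.83 kips → 82.83 / 2 = 41.4 kips.
Bearing (1.5 l_c t F_u ≤ 3.0 d t F_u): upper limit = 3.0·0.625·0.75·65 = 91.41 kips.
  Edge l_c = 1.375 − 0.6875/2 = 1.031 → r_n = 75.41 kips; interior l_c = 2.375 − 0.6875 = 1.688 → r_n = 91.41 kips.
  R_n,bearing = 1·75.41 + 4·91.41 = 441 kips → 441 / 2 = 221 kips.
Bolt shear governs: 41.4 kips.

41.4 kips (bolt shear governs)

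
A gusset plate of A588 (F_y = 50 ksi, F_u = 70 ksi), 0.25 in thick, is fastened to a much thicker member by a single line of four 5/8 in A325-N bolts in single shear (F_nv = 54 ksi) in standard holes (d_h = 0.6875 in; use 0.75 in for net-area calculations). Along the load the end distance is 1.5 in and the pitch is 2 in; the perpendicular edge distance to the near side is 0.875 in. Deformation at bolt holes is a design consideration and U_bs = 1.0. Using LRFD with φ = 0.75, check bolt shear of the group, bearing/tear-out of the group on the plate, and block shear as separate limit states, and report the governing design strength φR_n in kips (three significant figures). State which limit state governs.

Bolt shear: A_b = π·0.625²/4 = 0.3068 in²; R_n = 54 × 0.3068 × 4 × 1 = 66.27 kips → 0.75 × 66.27 = 49.7 kips.
Bearing: edge l_c = 1.156, r_n = 24.28 kips; interior l_c = 1.312, r_n = 26.25 kips; R_n = 24.28 + 3·26.25 = 103 kips → 77.3 kips.
Block shear: A_gv = 1.875, A_nv = 1.219, A_nt = 0.125 in²; R_n = min(0.6F_uA_nv, 0.6F_yA_gv) + U_bs·F_u·A_nt = 59.94 kips → 45 kips.
Block shear governs: 45 kips.

45 kips (block shear governs)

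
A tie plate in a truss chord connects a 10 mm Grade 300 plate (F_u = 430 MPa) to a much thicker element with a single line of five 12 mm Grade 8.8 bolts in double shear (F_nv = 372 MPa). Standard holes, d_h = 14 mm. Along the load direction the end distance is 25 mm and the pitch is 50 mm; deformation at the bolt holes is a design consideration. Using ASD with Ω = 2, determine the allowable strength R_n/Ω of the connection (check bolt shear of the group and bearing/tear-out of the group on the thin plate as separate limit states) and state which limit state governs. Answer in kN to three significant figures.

Bolt shear: A_b = π·12²/4 = 113.1 mm²; R_n = 372 × 113.1 × 5 × 2 / 1000 = 420.7 kN → 420.7 / 2 = 210 kN.
Bearing (1.2 l_c t F_u ≤ 2.4 d t F_u): upper limit = 2.4·12·10·430 / 1000 = 123.8 kN.
  Edge l_c = 25 − 14/2 = 18 → r_n = 92.88 kN; interior l_c = 50 − 14 = 36 → r_n = 123.8 kN.
  R_n,bearing = 1·92.88 + 4·123.8 = 588.2 kN → 588.2 / 2 = 294 kN.
Bolt shear governs: 210 kN.

210 kN (bolt shear governs)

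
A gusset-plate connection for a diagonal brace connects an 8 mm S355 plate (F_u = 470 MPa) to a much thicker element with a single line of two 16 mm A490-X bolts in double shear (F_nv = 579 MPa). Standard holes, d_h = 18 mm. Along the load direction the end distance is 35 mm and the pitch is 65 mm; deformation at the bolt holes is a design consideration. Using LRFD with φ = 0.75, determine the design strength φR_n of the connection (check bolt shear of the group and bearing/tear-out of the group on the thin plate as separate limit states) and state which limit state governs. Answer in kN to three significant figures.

196 kN (bearing governs)

Bolt shear: A_b = π·16²/4 = 201.1 mm²; R_n = 579 × 201.1 × 2 × 2 / 1000 = 465.7 kN → 0.75 × 465.7 = 349 kN.
Bearing (1.2 l_c t F_u ≤ 2.4 d t F_u): upper limit = 2.4·16·8·470 / 1000 = 144.4 kN.
  Edge l_c = 35 − 18/2 = 26 → r_n = 117.3 kN; interior l_c = 65 − 18 = 47 → r_n = 144.4 kN.
  R_n,bearing = 1·117.3 + 1·144.4 = 261.7 kN → 0.75 × 261.7 = 196 kN.
Bearing governs: 196 kN.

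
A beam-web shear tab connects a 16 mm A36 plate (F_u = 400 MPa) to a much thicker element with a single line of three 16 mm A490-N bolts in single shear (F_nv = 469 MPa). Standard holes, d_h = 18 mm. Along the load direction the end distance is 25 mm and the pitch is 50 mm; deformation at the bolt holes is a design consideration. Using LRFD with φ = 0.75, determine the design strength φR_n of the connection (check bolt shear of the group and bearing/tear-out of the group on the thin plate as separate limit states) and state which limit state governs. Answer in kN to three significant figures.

212 kN (bolt shear governs)

Bolt shear: A_b = π·16²/4 = 201.1 mm²; R_n = 469 × 201.1 × 3 × 1 / 1000 = 282.9 kN → 0.75 × 282.9 = 212 kN.
Bearing (1.2 l_c t F_u ≤ 2.4 d t F_u): upper limit = 2.4·16·16·400 / 1000 = 245.8 kN.
  Edge l_c = 25 − 18/2 = 16 → r_n = 122.9 kN; interior l_c = 50 − 18 = 32 → r_n = 245.8 kN.
  R_n,bearing = 1·122.9 + 2·245.8 = 614.4 kN → 0.75 × 614.4 = 461 kN.
Bolt shear governs: 212 kN.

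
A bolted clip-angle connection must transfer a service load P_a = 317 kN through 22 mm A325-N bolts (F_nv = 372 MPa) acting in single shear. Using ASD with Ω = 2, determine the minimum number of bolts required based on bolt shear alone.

A_b = π·22²/4 = 380.1 mm².
Per-bolt allowable strength R_n/Ω = 372 × 380.1 × 1 / 1000 / 2 = 70.7 kN.
n ≥ 317 / 70.7 = 4.483 → use 5 bolts.

5 bolts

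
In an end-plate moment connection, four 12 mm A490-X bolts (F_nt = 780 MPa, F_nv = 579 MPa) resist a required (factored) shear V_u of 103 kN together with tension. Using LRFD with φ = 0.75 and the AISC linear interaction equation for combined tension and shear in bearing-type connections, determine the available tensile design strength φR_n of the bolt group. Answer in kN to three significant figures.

205 kN

A_b = π·12²/4 = 113.1 mm²; f_rv = 103 × 1000 / (4 × 113.1) = 227.7 MPa.
F'_nt = 1.3 F_nt − (F_nt / φF_nv) f_rv = 1.3·780 − (780/(0.75·579))·227.7 = 605 MPa, capped at F_nt → F'_nt = 605 MPa.
R_n = F'_nt · A_b · n = 605 × 113.1 × 4 / 1000 = 273.7 kN.
Design strength φR_n = 0.75 × 273.7 = 205 kN.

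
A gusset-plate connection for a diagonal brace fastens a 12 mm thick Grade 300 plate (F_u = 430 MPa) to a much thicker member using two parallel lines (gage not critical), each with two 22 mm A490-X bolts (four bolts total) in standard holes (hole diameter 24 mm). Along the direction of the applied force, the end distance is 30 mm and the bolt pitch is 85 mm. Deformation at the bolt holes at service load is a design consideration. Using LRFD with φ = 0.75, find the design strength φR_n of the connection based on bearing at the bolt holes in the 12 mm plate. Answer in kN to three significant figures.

Per bolt r_n = 1.2 l_c t F_u ≤ 2.4 d t F_u; upper limit = 2.4 × 22 × 12 × 430 / 1000 = 272.4 kN.
Edge bolt: l_c = 30 − 24/2 = 18 mm → 1.2 × 18 × 12 × 430 / 1000 = 111.5 → r_n = 111.5 kN.
Interior bolts: l_c = 85 − 24 = 61 mm → 1.2 × 61 × 12 × 430 / 1000 = 377.7 → r_n = 272.4 kN.
R_n = 2 × 111.5 + 2 × 272.4 = 767.8 kN.
Design strength φR_n = 0.75 × 767.8 = 576 kN.

576 kN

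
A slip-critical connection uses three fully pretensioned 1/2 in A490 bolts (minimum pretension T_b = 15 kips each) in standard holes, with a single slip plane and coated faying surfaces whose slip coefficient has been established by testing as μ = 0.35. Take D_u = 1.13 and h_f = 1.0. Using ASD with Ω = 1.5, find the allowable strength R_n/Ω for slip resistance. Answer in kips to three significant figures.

11.9 kips

R_n = μ · D_u · h_f · T_b · n_s · n_b = 0.35 × 1.13 × 1.0 × 15 × 1 × 3 = 17.8 kips.
Allowable strength R_n/Ω = 17.8 / 1.5 = 11.9 kips.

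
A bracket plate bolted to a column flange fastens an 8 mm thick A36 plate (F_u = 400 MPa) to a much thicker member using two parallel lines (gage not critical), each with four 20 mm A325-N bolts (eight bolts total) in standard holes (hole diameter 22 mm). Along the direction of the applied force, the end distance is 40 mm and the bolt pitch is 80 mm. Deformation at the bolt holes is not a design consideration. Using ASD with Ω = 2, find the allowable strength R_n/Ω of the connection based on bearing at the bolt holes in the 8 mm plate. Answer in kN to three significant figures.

715 kN

Per bolt r_n = 1.5 l_c t F_u ≤ 3.0 d t F_u; upper limit = 3.0 × 20 × 8 × 400 / 1000 = 192 kN.
Edge bolt: l_c = 40 − 22/2 = 29 mm → 1.5 × 29 × 8 × 400 / 1000 = 139.2 → r_n = 139.2 kN.
Interior bolts: l_c = 80 − 22 = 58 mm → 1.5 × 58 × 8 × 400 / 1000 = 278.4 → r_n = 192 kN.
R_n = 2 × 139.2 + 6 × 192 = 1430 kN.
Allowable strength R_n/Ω = 1430 / 2 = 715 kN.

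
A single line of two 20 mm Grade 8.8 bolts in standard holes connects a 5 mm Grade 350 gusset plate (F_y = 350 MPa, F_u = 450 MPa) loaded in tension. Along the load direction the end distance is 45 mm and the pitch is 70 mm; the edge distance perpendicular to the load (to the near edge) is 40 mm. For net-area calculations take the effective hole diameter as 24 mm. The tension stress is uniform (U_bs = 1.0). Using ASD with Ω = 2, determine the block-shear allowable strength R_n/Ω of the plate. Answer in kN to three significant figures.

Shear plane L_v = 45 + 1·70 = 115 mm; A_gv = 115 × 5 = 575 mm².
A_nv = (115 − 1.5·24) × 5 = 395 mm².
A_nt = (40 − 0.5·24) × 5 = 140 mm².
0.6 F_u A_nv = 106.7 kN; 0.6 F_y A_gv = 120.8 kN → shear rupture governs the shear term.
R_n = 106.7 + 1.0 × 450 × 140 / 1000 = 169.7 kN.
Allowable strength R_n/Ω = 169.7 / 2 = 84.8 kN.

84.8 kN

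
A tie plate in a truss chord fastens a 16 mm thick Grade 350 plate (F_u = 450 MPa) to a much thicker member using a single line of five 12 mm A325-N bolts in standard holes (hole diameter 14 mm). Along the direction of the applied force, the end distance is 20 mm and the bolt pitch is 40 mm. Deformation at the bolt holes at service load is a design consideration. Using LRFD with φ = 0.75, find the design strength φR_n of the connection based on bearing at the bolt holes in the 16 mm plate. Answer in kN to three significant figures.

706 kN

Per bolt r_n = 1.2 l_c t F_u ≤ 2.4 d t F_u; upper limit = 2.4 × 12 × 16 × 450 / 1000 = 207.4 kN.
Edge bolt: l_c = 20 − 14/2 = 13 mm → 1.2 × 13 × 16 × 450 / 1000 = 112.3 → r_n = 112.3 kN.
Interior bolts: l_c = 40 − 14 = 26 mm → 1.2 × 26 × 16 × 450 / 1000 = 224.6 → r_n = 207.4 kN.
R_n = 1 × 112.3 + 4 × 207.4 = 941.8 kN.
Design strength φR_n = 0.75 × 941.8 = 706 kN.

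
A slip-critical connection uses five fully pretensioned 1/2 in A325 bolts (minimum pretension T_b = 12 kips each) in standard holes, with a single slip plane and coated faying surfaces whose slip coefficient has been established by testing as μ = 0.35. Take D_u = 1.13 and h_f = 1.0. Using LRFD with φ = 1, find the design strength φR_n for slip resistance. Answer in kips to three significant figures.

R_n = μ · D_u · h_f · T_b · n_s · n_b = 0.35 × 1.13 × 1.0 × 12 × 1 × 5 = 23.73 kips.
Design strength φR_n = 1 × 23.73 = 23.7 kips.

23.7 kips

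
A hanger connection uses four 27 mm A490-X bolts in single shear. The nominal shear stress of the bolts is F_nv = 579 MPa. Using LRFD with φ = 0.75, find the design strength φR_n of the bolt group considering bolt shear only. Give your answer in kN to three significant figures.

A_b = π × 27² / 4 = 572.6 mm².
R_n = F_nv · A_b · n · n_s = 579 × 572.6 × 4 × 1 / 1000 = 1326 kN.
Design strength φR_n = 0.75 × 1326 = 995 kN.

995 kN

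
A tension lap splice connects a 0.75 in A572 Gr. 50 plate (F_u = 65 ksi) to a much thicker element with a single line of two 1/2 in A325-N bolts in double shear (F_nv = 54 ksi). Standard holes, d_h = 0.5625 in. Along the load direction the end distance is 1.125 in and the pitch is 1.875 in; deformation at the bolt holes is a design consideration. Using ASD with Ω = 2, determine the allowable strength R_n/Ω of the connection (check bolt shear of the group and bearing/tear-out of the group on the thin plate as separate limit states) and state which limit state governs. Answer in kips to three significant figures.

21.2 kips (bolt shear governs)

Bolt shear: A_b = π·0.5²/4 = 0.1963 in²; R_n = 54 × 0.1963 × 2 × 2 = 42.41 kips → 42.41 / 2 = 21.2 kips.
Bearing (1.2 l_c t F_u ≤ 2.4 d t F_u): upper limit = 2.4·0.5·0.75·65 = 58.5 kips.
  Edge l_c = 1.125 − 0.5625/2 = 0.8438 → r_n = 49.36 kips; interior l_c = 1.875 − 0.5625 = 1.312 → r_n = 58.5 kips.
  R_n,bearing = 1·49.36 + 1·58.5 = 107.9 kips → 107.9 / 2 = 53.9 kips.
Bolt shear governs: 21.2 kips.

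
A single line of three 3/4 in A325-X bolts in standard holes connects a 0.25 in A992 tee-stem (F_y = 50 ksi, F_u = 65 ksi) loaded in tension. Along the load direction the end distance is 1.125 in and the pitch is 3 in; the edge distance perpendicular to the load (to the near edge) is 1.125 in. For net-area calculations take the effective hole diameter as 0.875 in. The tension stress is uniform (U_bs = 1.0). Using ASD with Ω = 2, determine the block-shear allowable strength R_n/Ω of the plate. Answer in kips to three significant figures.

Shear plane L_v = 1.125 + 2·3 = 7.125 in; A_gv = 7.125 × 0.25 = 1.781 in².
A_nv = (7.125 − 2.5·0.875) × 0.25 = 1.234 in².
A_nt = (1.125 − 0.5·0.875) × 0.25 = 0.1719 in².
0.6 F_u A_nv = 48.14 kips; 0.6 F_y A_gv = 53.44 kips → shear rupture governs the shear term.
R_n = 48.14 + 1.0 × 65 × 0.1719 = 59.31 kips.
Allowable strength R_n/Ω = 59.31 / 2 = 29.7 kips.

29.7 kips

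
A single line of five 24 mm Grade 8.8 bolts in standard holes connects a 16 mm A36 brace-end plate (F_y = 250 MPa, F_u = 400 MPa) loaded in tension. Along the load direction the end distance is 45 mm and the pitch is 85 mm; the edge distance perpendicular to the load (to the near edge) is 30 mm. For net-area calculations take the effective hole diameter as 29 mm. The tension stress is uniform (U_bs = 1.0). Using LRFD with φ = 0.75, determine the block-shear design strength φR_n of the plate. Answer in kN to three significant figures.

Shear plane L_v = 45 + 4·85 = 385 mm; A_gv = 385 × 16 = 6160 mm².
A_nv = (385 − 4.5·29) × 16 = 4072 mm².
A_nt = (30 − 0.5·29) × 16 = 248 mm².
0.6 F_u A_nv = 977.3 kN; 0.6 F_y A_gv = 924 kN → shear yielding governs the shear term.
R_n = 924 + 1.0 × 400 × 248 / 1000 = 1023 kN.
Design strength φR_n = 0.75 × 1023 = 767 kN.

767 kN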